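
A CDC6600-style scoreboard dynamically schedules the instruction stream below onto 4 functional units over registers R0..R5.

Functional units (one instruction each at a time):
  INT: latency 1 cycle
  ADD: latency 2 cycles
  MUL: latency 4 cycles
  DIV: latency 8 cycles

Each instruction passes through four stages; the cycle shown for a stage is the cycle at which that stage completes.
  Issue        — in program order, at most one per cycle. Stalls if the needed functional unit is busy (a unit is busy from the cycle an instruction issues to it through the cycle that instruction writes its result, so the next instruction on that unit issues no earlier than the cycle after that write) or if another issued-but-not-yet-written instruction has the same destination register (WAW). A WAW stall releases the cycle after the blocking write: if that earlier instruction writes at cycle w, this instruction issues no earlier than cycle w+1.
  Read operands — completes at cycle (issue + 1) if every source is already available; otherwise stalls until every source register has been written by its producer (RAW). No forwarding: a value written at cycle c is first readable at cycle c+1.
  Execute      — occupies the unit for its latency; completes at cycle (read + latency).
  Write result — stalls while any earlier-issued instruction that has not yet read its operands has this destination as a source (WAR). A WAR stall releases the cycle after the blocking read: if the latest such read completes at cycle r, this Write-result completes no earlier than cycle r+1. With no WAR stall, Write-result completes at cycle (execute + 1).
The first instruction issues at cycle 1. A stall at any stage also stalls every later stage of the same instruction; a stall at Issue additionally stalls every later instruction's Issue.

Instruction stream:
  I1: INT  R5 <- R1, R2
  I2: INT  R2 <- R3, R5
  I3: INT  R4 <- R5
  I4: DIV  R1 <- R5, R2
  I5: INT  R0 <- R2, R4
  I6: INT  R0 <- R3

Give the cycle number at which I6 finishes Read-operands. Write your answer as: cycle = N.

cycle 1: I1 dispatched to INT
cycle 2: I1 operands ready
cycle 3: I1 complete
cycle 4: R5←I1
cycle 5: I2 dispatched to INT
cycle 6: I2 operands ready
cycle 7: I2 complete
cycle 8: R2←I2
cycle 9: I3 dispatched to INT
cycle 10: I3 operands ready · I4 dispatched to DIV
cycle 11: I3 complete · I4 operands ready
cycle 12: R4←I3
cycle 13: I5 dispatched to INT
cycle 14: I5 operands ready
cycle 15: I5 complete
cycle 16: R0←I5
cycle 17: I6 dispatched to INT
cycle 18: I6 operands ready
cycle 19: I4 complete · I6 complete
cycle 20: R1←I4 · R0←I6

cycle = 18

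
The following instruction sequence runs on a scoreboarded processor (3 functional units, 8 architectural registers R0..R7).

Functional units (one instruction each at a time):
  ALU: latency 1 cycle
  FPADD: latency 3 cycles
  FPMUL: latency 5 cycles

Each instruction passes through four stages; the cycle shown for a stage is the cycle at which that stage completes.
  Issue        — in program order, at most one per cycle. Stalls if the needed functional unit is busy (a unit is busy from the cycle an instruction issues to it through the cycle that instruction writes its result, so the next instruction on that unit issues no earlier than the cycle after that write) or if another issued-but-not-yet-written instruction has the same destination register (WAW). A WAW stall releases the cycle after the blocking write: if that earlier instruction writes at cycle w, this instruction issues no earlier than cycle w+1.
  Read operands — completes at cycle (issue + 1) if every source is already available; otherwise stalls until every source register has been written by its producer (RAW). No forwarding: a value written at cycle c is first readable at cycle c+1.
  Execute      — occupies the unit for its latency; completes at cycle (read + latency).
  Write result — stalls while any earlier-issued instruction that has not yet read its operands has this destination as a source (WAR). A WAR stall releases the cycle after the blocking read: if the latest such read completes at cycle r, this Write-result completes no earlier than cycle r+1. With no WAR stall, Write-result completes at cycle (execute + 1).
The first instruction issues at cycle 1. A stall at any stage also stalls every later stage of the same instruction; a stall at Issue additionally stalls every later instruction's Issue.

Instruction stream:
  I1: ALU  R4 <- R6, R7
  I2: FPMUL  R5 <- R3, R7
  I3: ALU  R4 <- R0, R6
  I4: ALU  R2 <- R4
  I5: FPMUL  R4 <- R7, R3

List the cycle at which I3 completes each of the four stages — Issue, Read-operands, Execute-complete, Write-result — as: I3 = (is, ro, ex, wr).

  I1 | 1 | 2 | 3 | 4
  I2 | 2 | 3 | 8 | 9
  I3 | 5 | 6 | 7 | 8   struct: ALU busy until I1 writes@4
  I4 | 9 | 10 | 11 | 12   struct: ALU busy until I3 writes@8
  I5 | 10 | 11 | 16 | 17

I3 = (5, 6, 7, 8)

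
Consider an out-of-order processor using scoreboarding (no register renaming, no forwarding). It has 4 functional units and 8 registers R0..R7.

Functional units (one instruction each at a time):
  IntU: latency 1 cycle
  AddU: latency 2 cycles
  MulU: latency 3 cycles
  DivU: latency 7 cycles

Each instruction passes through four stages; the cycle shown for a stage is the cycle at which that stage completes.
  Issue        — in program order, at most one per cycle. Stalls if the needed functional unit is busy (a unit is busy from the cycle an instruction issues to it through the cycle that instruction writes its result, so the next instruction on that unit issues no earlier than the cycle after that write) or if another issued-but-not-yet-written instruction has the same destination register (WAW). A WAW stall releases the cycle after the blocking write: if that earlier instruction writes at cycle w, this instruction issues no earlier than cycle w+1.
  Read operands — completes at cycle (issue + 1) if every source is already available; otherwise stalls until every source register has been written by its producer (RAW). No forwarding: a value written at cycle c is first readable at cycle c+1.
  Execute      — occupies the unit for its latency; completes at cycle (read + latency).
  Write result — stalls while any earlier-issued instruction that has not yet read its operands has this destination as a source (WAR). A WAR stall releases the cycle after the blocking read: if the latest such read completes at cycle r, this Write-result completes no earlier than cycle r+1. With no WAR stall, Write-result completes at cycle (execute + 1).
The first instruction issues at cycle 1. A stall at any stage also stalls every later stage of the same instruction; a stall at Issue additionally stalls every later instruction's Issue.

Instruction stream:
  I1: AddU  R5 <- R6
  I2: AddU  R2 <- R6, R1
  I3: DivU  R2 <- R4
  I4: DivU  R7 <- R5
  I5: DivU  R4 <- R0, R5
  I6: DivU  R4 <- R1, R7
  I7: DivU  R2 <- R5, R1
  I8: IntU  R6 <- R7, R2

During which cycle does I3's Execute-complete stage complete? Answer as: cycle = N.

cycle 1: I1 issues→AddU
cycle 2: I1 reads
cycle 4: I1 exec-done
cycle 5: I1 writes R5
cycle 6: I2 issues→AddU
cycle 7: I2 reads
cycle 9: I2 exec-done
cycle 10: I2 writes R2
cycle 11: I3 issues→DivU
cycle 12: I3 reads
cycle 19: I3 exec-done
cycle 20: I3 writes R2
cycle 21: I4 issues→DivU
cycle 22: I4 reads
cycle 29: I4 exec-done
cycle 30: I4 writes R7
cycle 31: I5 issues→DivU
cycle 32: I5 reads
cycle 39: I5 exec-done
cycle 40: I5 writes R4
cycle 41: I6 issues→DivU
cycle 42: I6 reads
cycle 49: I6 exec-done
cycle 50: I6 writes R4
cycle 51: I7 issues→DivU
cycle 52: I7 reads | I8 issues→IntU
cycle 59: I7 exec-done
cycle 60: I7 writes R2
cycle 61: I8 reads
cycle 62: I8 exec-done
cycle 63: I8 writes R6

cycle = 19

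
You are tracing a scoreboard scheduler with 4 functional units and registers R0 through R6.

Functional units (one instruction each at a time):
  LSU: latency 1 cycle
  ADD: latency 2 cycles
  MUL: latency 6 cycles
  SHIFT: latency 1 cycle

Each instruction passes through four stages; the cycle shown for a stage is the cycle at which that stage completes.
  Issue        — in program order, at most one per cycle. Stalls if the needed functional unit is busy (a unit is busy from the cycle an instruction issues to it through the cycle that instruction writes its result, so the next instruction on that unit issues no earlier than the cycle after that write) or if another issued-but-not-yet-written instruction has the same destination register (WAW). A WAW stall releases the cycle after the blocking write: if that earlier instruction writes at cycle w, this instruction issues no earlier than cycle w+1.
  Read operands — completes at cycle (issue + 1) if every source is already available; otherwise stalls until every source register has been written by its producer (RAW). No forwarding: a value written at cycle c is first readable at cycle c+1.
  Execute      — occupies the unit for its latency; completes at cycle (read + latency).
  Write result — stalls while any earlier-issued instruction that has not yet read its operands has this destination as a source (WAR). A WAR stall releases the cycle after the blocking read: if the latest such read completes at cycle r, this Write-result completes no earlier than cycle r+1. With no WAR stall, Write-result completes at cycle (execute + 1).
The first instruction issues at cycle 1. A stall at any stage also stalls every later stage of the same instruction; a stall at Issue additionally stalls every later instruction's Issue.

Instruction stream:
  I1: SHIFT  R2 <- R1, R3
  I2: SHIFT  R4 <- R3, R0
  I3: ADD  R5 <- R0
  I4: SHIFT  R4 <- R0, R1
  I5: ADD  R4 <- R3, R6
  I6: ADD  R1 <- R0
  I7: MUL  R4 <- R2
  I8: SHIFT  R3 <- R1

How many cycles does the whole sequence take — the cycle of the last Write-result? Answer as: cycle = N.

[I1] 1/2/3/4
[I2] 5/6/7/8  (struct: SHIFT busy until I1 writes@4)
[I3] 6/7/9/10
[I4] 9/10/11/12  (struct: SHIFT busy until I2 writes@8)
[I5] 13/14/16/17  (WAW R4: wait I4 write@12)
[I6] 18/19/21/22  (struct: ADD busy until I5 writes@17)
[I7] 19/20/26/27
[I8] 20/23/24/25  (RAW R1: wait I6 write@22)

cycle = 27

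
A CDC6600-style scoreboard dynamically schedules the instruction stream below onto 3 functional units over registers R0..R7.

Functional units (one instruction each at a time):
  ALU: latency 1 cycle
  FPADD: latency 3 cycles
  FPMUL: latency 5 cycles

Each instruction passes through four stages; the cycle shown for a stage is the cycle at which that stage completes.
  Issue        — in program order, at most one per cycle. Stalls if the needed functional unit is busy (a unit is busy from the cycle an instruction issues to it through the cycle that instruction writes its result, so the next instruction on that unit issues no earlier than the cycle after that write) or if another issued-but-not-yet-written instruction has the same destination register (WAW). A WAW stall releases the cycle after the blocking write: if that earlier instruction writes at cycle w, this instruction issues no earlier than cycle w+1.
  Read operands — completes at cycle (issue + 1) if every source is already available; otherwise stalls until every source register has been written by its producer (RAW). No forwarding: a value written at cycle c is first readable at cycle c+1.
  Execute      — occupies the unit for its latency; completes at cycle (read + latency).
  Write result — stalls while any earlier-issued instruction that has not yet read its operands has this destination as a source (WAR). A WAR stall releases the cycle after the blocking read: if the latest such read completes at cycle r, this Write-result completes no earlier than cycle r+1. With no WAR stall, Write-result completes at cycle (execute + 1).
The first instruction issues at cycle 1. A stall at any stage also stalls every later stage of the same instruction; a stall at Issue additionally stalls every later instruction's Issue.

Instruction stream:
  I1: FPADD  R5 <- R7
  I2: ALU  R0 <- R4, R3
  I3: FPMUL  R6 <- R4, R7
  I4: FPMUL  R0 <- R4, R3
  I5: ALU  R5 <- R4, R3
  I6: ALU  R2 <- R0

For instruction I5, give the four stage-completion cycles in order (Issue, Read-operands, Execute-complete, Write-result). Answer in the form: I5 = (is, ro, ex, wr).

I5 = (12, 13, 14, 15)

[I1] 1/2/5/6
[I2] 2/3/4/5
[I3] 3/4/9/10
[I4] 11/12/17/18  (struct: FPMUL busy until I3 writes@10)
[I5] 12/13/14/15
[I6] 16/19/20/21  (struct: ALU busy until I5 writes@15; RAW R0: wait I4 write@18)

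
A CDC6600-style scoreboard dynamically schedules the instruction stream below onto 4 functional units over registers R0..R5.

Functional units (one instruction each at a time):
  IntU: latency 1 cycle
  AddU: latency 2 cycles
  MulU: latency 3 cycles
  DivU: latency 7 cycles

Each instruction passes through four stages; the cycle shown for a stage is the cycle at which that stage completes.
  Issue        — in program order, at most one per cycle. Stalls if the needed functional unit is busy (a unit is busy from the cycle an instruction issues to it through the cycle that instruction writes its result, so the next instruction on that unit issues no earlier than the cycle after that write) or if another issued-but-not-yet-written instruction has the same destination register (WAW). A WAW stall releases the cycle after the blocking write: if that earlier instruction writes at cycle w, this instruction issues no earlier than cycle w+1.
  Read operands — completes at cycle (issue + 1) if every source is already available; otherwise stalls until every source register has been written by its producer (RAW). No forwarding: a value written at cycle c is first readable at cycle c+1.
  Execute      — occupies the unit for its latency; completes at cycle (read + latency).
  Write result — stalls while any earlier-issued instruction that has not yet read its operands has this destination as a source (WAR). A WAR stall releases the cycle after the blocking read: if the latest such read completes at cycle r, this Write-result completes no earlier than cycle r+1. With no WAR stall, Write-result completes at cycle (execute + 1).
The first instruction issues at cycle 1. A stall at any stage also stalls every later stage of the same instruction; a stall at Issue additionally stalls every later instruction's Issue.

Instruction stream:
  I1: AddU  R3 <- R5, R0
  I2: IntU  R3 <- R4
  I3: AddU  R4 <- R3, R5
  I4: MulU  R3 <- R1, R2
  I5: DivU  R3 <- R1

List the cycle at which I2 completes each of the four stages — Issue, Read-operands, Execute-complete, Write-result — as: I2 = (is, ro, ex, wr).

1) issue 1, read 2, done 4, write 5
2) issue 6, read 7, done 8, write 9  <WAW R3: wait I1 write@5>
3) issue 7, read 10, done 12, write 13  <RAW R3: wait I2 write@9>
4) issue 10, read 11, done 14, write 15  <WAW R3: wait I2 write@9>
5) issue 16, read 17, done 24, write 25  <WAW R3: wait I4 write@15>

I2 = (6, 7, 8, 9)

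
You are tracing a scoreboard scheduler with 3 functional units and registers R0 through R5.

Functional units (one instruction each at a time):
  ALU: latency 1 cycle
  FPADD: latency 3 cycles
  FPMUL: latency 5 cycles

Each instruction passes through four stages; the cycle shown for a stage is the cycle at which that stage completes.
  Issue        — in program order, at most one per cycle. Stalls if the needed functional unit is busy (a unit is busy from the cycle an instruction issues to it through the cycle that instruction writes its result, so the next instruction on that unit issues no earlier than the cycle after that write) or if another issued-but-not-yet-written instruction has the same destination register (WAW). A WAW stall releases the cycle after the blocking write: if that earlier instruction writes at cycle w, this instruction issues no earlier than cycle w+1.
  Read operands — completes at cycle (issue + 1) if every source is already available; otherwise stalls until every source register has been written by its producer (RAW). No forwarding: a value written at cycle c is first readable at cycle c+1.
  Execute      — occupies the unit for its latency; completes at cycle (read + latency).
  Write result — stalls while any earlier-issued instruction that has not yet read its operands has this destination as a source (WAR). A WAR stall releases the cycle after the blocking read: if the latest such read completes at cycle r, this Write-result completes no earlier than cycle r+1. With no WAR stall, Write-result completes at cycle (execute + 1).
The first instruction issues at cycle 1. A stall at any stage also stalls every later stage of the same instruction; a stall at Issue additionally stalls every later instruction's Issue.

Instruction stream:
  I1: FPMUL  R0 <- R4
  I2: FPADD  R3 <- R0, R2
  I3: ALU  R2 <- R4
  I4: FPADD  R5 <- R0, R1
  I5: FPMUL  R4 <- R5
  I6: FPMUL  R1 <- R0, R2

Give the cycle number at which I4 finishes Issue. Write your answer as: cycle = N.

cycle = 14

c1: issue I1 (FPMUL)
c2: I1 read-ops; issue I2 (FPADD)
c3: issue I3 (ALU)
c4: I3 read-ops
c5: I3 finished on ALU
c7: I1 finished on FPMUL
c8: I1→R0
c9: I2 read-ops
c10: I3→R2
c12: I2 finished on FPADD
c13: I2→R3
c14: issue I4 (FPADD)
c15: I4 read-ops; issue I5 (FPMUL)
c18: I4 finished on FPADD
c19: I4→R5
c20: I5 read-ops
c25: I5 finished on FPMUL
c26: I5→R4
c27: issue I6 (FPMUL)
c28: I6 read-ops
c33: I6 finished on FPMUL
c34: I6→R1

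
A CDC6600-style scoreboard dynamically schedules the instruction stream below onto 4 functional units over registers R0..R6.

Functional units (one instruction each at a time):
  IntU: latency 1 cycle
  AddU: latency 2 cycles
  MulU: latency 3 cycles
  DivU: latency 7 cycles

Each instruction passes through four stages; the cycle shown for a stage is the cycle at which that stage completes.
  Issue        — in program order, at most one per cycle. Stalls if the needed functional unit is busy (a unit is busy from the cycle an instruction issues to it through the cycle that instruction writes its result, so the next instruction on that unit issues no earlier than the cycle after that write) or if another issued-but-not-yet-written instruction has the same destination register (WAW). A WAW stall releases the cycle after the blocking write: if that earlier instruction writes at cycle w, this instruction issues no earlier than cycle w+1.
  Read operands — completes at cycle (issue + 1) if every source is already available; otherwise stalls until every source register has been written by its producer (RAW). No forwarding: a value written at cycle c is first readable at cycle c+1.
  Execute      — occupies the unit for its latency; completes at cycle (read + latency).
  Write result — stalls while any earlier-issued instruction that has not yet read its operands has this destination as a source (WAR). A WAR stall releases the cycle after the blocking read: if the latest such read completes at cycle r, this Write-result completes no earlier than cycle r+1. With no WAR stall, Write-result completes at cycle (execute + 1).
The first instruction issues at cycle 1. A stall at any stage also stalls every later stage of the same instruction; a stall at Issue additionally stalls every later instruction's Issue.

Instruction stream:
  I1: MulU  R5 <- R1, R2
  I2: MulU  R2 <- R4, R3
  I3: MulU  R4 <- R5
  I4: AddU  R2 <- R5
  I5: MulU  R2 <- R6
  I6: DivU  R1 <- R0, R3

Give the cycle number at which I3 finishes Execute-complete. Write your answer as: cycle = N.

t=1  issue I1 (MulU)
t=2  I1 read-ops
t=5  I1 finished on MulU
t=6  I1→R5
t=7  issue I2 (MulU)
t=8  I2 read-ops
t=11  I2 finished on MulU
t=12  I2→R2
t=13  issue I3 (MulU)
t=14  I3 read-ops, issue I4 (AddU)
t=15  I4 read-ops
t=17  I3 finished on MulU, I4 finished on AddU
t=18  I3→R4, I4→R2
t=19  issue I5 (MulU)
t=20  I5 read-ops, issue I6 (DivU)
t=21  I6 read-ops
t=23  I5 finished on MulU
t=24  I5→R2
t=28  I6 finished on DivU
t=29  I6→R1

cycle = 17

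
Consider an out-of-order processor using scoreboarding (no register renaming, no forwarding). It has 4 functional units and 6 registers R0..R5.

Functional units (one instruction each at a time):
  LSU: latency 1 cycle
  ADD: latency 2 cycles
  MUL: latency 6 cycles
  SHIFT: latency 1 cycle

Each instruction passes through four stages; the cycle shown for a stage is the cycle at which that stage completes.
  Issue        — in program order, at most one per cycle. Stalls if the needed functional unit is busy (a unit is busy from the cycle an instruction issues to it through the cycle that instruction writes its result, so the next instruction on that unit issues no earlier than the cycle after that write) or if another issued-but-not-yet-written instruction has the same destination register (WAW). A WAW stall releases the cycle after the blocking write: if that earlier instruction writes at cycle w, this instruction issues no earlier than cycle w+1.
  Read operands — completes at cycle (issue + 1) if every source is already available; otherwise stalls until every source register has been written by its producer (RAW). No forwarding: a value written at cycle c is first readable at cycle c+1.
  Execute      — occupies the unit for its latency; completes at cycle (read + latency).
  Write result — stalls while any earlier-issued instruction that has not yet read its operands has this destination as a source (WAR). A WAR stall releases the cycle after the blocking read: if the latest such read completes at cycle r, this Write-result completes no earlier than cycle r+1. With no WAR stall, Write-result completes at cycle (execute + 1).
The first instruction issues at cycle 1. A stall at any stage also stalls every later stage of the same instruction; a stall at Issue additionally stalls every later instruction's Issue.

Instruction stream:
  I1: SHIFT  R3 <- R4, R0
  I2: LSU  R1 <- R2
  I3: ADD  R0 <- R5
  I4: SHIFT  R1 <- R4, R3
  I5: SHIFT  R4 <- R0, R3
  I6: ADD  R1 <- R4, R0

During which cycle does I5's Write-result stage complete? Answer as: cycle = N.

c1: I1→SHIFT
c2: I1 RO, I2→LSU
c3: I1 EX, I2 RO, I3→ADD
c4: I1 WR R3, I2 EX, I3 RO
c5: I2 WR R1
c6: I3 EX, I4→SHIFT
c7: I3 WR R0, I4 RO
c8: I4 EX
c9: I4 WR R1
c10: I5→SHIFT
c11: I5 RO, I6→ADD
c12: I5 EX
c13: I5 WR R4
c14: I6 RO
c16: I6 EX
c17: I6 WR R1

cycle = 13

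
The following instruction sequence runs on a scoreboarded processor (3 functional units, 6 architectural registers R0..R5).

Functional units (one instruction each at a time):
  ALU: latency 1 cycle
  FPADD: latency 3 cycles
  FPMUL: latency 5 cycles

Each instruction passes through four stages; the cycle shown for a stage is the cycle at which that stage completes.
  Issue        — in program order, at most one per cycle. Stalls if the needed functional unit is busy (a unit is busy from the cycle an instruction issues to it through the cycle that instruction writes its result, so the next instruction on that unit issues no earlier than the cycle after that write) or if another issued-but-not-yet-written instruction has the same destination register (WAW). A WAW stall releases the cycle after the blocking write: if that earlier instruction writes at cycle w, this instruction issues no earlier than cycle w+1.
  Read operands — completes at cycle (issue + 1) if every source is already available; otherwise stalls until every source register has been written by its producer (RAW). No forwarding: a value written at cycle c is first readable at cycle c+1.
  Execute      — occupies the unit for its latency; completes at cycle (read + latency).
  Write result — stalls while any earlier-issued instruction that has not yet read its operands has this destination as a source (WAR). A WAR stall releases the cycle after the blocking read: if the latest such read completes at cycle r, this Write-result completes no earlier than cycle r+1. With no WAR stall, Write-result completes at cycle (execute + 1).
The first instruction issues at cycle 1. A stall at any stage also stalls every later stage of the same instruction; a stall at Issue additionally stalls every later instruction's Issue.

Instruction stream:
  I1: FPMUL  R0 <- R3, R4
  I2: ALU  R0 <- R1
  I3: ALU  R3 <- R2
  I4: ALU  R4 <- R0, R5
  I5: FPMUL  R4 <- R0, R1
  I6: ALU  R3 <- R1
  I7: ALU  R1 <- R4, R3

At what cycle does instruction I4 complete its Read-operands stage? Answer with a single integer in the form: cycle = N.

t=1  I1→FPMUL
t=2  I1 RO
t=7  I1 EX
t=8  I1 WR R0
t=9  I2→ALU
t=10  I2 RO
t=11  I2 EX
t=12  I2 WR R0
t=13  I3→ALU
t=14  I3 RO
t=15  I3 EX
t=16  I3 WR R3
t=17  I4→ALU
t=18  I4 RO
t=19  I4 EX
t=20  I4 WR R4
t=21  I5→FPMUL
t=22  I5 RO · I6→ALU
t=23  I6 RO
t=24  I6 EX
t=25  I6 WR R3
t=26  I7→ALU
t=27  I5 EX
t=28  I5 WR R4
t=29  I7 RO
t=30  I7 EX
t=31  I7 WR R1

cycle = 18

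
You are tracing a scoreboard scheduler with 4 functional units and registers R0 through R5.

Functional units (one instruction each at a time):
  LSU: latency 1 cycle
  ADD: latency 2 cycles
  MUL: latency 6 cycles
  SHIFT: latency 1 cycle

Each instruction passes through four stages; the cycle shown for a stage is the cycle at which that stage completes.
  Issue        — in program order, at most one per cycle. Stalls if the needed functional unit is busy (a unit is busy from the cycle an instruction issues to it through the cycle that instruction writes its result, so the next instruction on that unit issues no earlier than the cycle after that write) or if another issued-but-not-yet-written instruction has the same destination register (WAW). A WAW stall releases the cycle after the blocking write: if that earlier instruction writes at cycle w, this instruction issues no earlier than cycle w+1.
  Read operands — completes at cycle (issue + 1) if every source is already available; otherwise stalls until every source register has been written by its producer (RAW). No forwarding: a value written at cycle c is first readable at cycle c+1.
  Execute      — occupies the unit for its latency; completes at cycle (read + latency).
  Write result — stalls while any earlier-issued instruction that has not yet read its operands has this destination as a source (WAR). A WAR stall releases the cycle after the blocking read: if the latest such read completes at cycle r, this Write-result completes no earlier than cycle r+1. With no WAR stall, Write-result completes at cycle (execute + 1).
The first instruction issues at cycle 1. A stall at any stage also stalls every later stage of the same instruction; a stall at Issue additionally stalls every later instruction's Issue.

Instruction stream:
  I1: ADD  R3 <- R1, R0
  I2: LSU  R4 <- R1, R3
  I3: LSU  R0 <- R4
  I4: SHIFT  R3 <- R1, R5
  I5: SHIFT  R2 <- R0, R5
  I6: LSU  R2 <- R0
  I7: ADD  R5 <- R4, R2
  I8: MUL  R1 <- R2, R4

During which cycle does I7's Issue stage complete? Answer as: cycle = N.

cycle = 19

t=1  issue I1 (ADD)
t=2  I1 read-ops | issue I2 (LSU)
t=4  I1 finished on ADD
t=5  I1→R3
t=6  I2 read-ops
t=7  I2 finished on LSU
t=8  I2→R4
t=9  issue I3 (LSU)
t=10  I3 read-ops | issue I4 (SHIFT)
t=11  I3 finished on LSU | I4 read-ops
t=12  I3→R0 | I4 finished on SHIFT
t=13  I4→R3
t=14  issue I5 (SHIFT)
t=15  I5 read-ops
t=16  I5 finished on SHIFT
t=17  I5→R2
t=18  issue I6 (LSU)
t=19  I6 read-ops | issue I7 (ADD)
t=20  I6 finished on LSU | issue I8 (MUL)
t=21  I6→R2
t=22  I7 read-ops | I8 read-ops
t=24  I7 finished on ADD
t=25  I7→R5
t=28  I8 finished on MUL
t=29  I8→R1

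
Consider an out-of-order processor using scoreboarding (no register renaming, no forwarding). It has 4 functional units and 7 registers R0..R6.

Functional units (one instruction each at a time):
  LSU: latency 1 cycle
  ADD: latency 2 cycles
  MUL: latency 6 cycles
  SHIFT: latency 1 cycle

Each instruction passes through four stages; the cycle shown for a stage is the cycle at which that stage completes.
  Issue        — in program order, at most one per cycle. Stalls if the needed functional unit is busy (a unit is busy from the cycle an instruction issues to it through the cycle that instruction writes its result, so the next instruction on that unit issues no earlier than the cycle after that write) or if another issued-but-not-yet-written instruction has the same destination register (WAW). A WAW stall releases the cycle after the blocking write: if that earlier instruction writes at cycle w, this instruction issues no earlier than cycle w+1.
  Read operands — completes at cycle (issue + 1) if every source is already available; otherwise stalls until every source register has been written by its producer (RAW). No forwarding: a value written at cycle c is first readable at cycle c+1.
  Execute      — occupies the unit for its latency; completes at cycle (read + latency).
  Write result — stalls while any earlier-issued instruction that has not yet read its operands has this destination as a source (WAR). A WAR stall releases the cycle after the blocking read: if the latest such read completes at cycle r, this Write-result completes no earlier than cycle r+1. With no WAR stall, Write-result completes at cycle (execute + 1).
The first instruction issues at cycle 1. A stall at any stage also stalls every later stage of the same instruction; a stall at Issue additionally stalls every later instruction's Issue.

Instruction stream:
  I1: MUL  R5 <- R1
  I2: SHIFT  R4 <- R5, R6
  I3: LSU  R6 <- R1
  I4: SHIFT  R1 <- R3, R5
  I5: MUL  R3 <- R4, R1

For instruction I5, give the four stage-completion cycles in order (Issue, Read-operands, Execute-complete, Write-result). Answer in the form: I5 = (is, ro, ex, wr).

I5 = (14, 17, 23, 24)

[I1] 1/2/8/9
[I2] 2/10/11/12  (RAW R5: wait I1 write@9)
[I3] 3/4/5/11  (WAR R6: wait I2 read@10)
[I4] 13/14/15/16  (struct: SHIFT busy until I2 writes@12)
[I5] 14/17/23/24  (RAW R1: wait I4 write@16)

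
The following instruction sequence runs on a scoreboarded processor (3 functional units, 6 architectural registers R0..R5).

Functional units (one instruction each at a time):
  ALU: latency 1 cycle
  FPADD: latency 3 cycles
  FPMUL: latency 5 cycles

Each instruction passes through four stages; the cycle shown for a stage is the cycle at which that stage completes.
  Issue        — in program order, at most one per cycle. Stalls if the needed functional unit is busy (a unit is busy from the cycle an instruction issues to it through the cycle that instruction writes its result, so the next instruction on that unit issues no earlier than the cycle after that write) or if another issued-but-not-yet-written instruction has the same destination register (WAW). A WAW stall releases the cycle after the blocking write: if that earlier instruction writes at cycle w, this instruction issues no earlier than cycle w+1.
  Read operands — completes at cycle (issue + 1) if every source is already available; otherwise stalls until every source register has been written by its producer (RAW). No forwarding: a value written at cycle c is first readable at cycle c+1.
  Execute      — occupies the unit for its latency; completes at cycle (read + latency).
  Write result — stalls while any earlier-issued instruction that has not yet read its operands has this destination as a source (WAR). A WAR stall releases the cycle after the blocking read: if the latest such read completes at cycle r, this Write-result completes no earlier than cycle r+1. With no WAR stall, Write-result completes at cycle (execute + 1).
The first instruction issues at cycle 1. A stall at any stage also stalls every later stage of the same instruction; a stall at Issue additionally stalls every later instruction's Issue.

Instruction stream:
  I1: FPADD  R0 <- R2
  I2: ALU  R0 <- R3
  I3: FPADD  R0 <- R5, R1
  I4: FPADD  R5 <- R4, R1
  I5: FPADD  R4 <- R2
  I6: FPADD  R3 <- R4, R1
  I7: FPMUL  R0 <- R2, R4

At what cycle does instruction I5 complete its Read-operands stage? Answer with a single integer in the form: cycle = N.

cycle = 24

I1  is:1  ro:2  ex:5  wr:6
I2  is:7  ro:8  ex:9  wr:10  — WAW R0: wait I1 write@6
I3  is:11  ro:12  ex:15  wr:16  — WAW R0: wait I2 write@10
I4  is:17  ro:18  ex:21  wr:22  — struct: FPADD busy until I3 writes@16
I5  is:23  ro:24  ex:27  wr:28  — struct: FPADD busy until I4 writes@22
I6  is:29  ro:30  ex:33  wr:34  — struct: FPADD busy until I5 writes@28
I7  is:30  ro:31  ex:36  wr:37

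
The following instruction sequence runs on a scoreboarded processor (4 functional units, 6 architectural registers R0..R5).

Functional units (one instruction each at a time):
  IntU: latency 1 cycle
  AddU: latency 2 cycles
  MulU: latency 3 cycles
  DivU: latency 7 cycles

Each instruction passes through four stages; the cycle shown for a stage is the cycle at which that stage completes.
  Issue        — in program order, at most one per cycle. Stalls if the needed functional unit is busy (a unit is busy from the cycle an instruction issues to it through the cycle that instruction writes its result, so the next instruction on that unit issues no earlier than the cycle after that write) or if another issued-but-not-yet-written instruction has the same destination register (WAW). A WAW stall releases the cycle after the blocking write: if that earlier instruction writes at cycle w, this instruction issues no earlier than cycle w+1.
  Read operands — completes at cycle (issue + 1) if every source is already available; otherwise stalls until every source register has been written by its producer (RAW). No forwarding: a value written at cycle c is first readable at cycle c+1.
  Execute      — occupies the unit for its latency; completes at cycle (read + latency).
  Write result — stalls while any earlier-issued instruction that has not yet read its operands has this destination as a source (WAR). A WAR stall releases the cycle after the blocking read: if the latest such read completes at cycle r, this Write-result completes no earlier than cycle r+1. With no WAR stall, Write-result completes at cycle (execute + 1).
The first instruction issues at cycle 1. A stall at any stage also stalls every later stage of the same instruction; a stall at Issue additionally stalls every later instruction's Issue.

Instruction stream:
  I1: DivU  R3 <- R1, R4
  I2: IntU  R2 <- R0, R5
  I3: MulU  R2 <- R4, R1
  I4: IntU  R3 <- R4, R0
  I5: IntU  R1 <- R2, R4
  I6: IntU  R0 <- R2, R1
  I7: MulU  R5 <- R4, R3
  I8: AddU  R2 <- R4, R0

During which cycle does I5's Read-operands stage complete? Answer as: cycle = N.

cycle = 16

I1  is:1  ro:2  ex:9  wr:10
I2  is:2  ro:3  ex:4  wr:5
I3  is:6  ro:7  ex:10  wr:11  — WAW R2: wait I2 write@5
I4  is:11  ro:12  ex:13  wr:14  — WAW R3: wait I1 write@10
I5  is:15  ro:16  ex:17  wr:18  — struct: IntU busy until I4 writes@14
I6  is:19  ro:20  ex:21  wr:22  — struct: IntU busy until I5 writes@18
I7  is:20  ro:21  ex:24  wr:25
I8  is:21  ro:23  ex:25  wr:26  — RAW R0: wait I6 write@22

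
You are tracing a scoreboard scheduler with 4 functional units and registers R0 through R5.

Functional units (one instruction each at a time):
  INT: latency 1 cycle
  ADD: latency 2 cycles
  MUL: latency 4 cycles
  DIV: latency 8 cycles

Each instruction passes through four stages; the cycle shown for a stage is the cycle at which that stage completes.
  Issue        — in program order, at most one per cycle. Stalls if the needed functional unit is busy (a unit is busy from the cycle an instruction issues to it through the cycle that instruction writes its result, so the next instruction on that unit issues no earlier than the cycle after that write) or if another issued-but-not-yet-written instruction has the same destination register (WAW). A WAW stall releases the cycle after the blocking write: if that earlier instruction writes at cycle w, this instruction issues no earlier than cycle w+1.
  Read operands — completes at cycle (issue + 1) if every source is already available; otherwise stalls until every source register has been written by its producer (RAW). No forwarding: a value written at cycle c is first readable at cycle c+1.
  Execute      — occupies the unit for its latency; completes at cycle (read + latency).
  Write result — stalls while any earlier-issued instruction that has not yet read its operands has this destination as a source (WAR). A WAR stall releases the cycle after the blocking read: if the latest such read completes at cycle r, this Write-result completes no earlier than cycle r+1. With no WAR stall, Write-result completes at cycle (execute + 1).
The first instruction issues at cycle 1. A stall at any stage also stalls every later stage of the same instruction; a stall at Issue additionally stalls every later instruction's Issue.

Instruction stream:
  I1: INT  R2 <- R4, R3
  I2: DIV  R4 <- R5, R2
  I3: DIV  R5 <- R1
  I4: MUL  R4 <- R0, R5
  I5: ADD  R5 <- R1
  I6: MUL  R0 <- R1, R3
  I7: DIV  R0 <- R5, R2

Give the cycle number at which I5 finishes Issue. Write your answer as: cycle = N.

I1: IS=1 RO=2 EX=3 WR=4
I2: IS=2 RO=5 EX=13 WR=14  [RAW R2: wait I1 write@4]
I3: IS=15 RO=16 EX=24 WR=25  [struct: DIV busy until I2 writes@14]
I4: IS=16 RO=26 EX=30 WR=31  [RAW R5: wait I3 write@25]
I5: IS=26 RO=27 EX=29 WR=30  [WAW R5: wait I3 write@25]
I6: IS=32 RO=33 EX=37 WR=38  [struct: MUL busy until I4 writes@31]
I7: IS=39 RO=40 EX=48 WR=49  [WAW R0: wait I6 write@38]

cycle = 26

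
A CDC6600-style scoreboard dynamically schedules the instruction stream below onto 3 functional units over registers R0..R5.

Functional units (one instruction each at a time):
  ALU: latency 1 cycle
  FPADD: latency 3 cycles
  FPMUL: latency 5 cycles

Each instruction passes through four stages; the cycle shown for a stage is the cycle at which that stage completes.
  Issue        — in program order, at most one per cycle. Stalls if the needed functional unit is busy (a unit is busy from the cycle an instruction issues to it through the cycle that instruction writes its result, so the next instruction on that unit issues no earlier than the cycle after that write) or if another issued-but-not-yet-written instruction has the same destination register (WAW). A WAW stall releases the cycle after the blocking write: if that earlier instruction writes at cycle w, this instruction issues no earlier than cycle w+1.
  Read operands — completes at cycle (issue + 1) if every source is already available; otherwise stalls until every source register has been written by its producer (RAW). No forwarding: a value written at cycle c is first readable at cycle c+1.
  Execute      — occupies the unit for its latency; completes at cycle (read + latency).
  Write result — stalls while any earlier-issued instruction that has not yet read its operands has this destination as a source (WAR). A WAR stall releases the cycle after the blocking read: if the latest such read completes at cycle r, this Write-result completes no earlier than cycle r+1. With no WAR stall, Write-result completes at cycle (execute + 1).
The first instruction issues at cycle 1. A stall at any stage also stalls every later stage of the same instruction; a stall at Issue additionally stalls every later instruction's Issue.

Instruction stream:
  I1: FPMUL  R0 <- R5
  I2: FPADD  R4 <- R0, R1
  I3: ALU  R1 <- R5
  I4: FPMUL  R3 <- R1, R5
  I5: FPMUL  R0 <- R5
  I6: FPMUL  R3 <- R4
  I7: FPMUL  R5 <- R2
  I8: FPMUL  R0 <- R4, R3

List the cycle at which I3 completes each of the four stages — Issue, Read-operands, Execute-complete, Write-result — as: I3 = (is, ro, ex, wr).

I3 = (3, 4, 5, 10)

1) issue 1, read 2, done 7, write 8
2) issue 2, read 9, done 12, write 13  <RAW R0: wait I1 write@8>
3) issue 3, read 4, done 5, write 10  <WAR R1: wait I2 read@9>
4) issue 9, read 11, done 16, write 17  <struct: FPMUL busy until I1 writes@8 / RAW R1: wait I3 write@10>
5) issue 18, read 19, done 24, write 25  <struct: FPMUL busy until I4 writes@17>
6) issue 26, read 27, done 32, write 33  <struct: FPMUL busy until I5 writes@25>
7) issue 34, read 35, done 40, write 41  <struct: FPMUL busy until I6 writes@33>
8) issue 42, read 43, done 48, write 49  <struct: FPMUL busy until I7 writes@41>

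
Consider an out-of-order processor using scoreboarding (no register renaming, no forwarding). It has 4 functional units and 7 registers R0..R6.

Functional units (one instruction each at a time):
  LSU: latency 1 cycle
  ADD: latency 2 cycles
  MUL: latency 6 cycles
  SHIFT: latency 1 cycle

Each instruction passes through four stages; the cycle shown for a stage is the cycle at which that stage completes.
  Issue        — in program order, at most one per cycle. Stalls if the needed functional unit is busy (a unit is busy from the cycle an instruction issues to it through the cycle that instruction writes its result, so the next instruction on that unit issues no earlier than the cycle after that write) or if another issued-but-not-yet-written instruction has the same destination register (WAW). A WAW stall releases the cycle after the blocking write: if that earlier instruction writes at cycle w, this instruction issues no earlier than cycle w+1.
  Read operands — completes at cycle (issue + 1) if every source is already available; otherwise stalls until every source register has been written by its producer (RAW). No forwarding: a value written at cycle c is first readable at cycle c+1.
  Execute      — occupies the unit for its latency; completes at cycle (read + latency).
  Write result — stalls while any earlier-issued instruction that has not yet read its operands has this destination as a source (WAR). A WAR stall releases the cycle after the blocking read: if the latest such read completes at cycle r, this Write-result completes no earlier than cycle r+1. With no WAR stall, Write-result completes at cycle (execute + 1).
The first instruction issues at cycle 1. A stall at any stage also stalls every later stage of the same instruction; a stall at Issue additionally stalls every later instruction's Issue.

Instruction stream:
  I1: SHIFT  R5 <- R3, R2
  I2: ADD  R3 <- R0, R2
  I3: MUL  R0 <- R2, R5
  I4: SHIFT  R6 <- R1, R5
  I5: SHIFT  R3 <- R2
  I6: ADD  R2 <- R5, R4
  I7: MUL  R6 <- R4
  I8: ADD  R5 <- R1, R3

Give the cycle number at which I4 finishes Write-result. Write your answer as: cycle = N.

cycle = 8

cycle 1: I1 issues→SHIFT
cycle 2: I1 reads, I2 issues→ADD
cycle 3: I1 exec-done, I2 reads, I3 issues→MUL
cycle 4: I1 writes R5
cycle 5: I2 exec-done, I3 reads, I4 issues→SHIFT
cycle 6: I2 writes R3, I4 reads
cycle 7: I4 exec-done
cycle 8: I4 writes R6
cycle 9: I5 issues→SHIFT
cycle 10: I5 reads, I6 issues→ADD
cycle 11: I3 exec-done, I5 exec-done, I6 reads
cycle 12: I3 writes R0, I5 writes R3
cycle 13: I6 exec-done, I7 issues→MUL
cycle 14: I6 writes R2, I7 reads
cycle 15: I8 issues→ADD
cycle 16: I8 reads
cycle 18: I8 exec-done
cycle 19: I8 writes R5
cycle 20: I7 exec-done
cycle 21: I7 writes R6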